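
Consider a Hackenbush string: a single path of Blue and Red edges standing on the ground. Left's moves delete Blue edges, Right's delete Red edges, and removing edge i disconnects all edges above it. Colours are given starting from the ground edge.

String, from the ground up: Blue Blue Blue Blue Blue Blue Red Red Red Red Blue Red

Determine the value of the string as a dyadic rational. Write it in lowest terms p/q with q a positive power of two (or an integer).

Prefix values for Blue Blue Blue Blue Blue Blue Red Red Red Red Blue Red via {L|R} + simplicity:
1 of 12 · B · max L 0 · min R +∞ => 1
2 of 12 · BB · max L 1 · min R +∞ => 2
3 of 12 · BBB · max L 2 · min R +∞ => 3
4 of 12 · BBBB · max L 3 · min R +∞ => 4
5 of 12 · BBBBB · max L 4 · min R +∞ => 5
6 of 12 · BBBBBB · max L 5 · min R +∞ => 6
7 of 12 · BBBBBBR · max L 5 · min R 6 => 11/2
8 of 12 · BBBBBBRR · max L 5 · min R 11/2 => 21/4
9 of 12 · BBBBBBRRR · max L 5 · min R 21/4 => 41/8
10 of 12 · BBBBBBRRRR · max L 5 · min R 41/8 => 81/16
11 of 12 · BBBBBBRRRRB · max L 81/16 · min R 41/8 => 163/32
12 of 12 · BBBBBBRRRRBR · max L 81/16 · min R 163/32 => 325/64

325/64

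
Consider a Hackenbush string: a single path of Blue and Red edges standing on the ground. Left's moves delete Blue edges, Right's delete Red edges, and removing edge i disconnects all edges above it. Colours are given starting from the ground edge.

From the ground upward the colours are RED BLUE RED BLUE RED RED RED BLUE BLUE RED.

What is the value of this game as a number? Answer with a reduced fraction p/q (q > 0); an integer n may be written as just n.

Prefix values for RED BLUE RED BLUE RED RED RED BLUE BLUE RED via {L|R} + simplicity:
1 of 10 · R · max L −∞ · min R 0 -> -1
2 of 10 · RB · max L -1 · min R 0 -> -1/2
3 of 10 · RBR · max L -1 · min R -1/2 -> -3/4
4 of 10 · RBRB · max L -3/4 · min R -1/2 -> -5/8
5 of 10 · RBRBR · max L -3/4 · min R -5/8 -> -11/16
6 of 10 · RBRBRR · max L -3/4 · min R -11/16 -> -23/32
7 of 10 · RBRBRRR · max L -3/4 · min R -23/32 -> -47/64
8 of 10 · RBRBRRRB · max L -47/64 · min R -23/32 -> -93/128
9 of 10 · RBRBRRRBB · max L -93/128 · min R -23/32 -> -185/256
10 of 10 · RBRBRRRBBR · max L -93/128 · min R -185/256 -> -371/512

-371/512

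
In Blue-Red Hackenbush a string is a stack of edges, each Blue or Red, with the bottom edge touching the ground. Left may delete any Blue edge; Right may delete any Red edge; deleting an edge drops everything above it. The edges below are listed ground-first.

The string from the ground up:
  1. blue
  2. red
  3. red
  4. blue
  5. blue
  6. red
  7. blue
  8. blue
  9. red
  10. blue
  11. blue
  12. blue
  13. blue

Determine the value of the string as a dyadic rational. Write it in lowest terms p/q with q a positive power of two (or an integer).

1759/4096

Prefix values for blue red red blue blue red blue blue red blue blue blue blue via {L|R} + simplicity:
val_1 [b]  L=[0]  R=[]  => 1
val_2 [br]  L=[0]  R=[1]  => 1/2
val_3 [brr]  L=[0]  R=[1/2; 1]  => 1/4
val_4 [brrb]  L=[0; 1/4]  R=[1/2; 1]  => 3/8
val_5 [brrbb]  L=[0; 1/4; 3/8]  R=[1/2; 1]  => 7/16
val_6 [brrbbr]  L=[0; 1/4; 3/8]  R=[7/16; 1/2; 1]  => 13/32
val_7 [brrbbrb]  L=[0; 1/4; 3/8; 13/32]  R=[7/16; 1/2; 1]  => 27/64
val_8 [brrbbrbb]  L=[0; 1/4; 3/8; 13/32; 27/64]  R=[7/16; 1/2; 1]  => 55/128
val_9 [brrbbrbbr]  L=[0; 1/4; 3/8; 13/32; 27/64]  R=[55/128; 7/16; 1/2; 1]  => 109/256
val_10 [brrbbrbbrb]  L=[0; 1/4; 3/8; 13/32; 27/64; 109/256]  R=[55/128; 7/16; 1/2; 1]  => 219/512
val_11 [brrbbrbbrbb]  L=[0; 1/4; 3/8; 13/32; 27/64; 109/256; 219/512]  R=[55/128; 7/16; 1/2; 1]  => 439/1024
val_12 [brrbbrbbrbbb]  L=[0; 1/4; 3/8; 13/32; 27/64; 109/256; 219/512; 439/1024]  R=[55/128; 7/16; 1/2; 1]  => 879/2048
val_13 [brrbbrbbrbbbb]  L=[0; 1/4; 3/8; 13/32; 27/64; 109/256; 219/512; 439/1024; 879/2048]  R=[55/128; 7/16; 1/2; 1]  => 1759/4096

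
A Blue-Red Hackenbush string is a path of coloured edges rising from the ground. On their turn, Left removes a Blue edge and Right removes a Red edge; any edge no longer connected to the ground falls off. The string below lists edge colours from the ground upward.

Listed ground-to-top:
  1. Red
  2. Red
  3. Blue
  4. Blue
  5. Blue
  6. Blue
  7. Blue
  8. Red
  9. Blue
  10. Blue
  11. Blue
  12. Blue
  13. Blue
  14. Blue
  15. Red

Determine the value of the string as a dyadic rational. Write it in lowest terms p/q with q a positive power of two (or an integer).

-8451/8192

Recurse on prefixes of the 15-edge string Red Red Blue Blue Blue Blue Blue Red Blue Blue Blue Blue Blue Blue Red:
1 of 15 · R · max L −∞ · min R 0 gives -1
2 of 15 · RR · max L −∞ · min R -1 gives -2
3 of 15 · RRB · max L -2 · min R -1 gives -3/2
4 of 15 · RRBB · max L -3/2 · min R -1 gives -5/4
5 of 15 · RRBBB · max L -5/4 · min R -1 gives -9/8
6 of 15 · RRBBBB · max L -9/8 · min R -1 gives -17/16
7 of 15 · RRBBBBB · max L -17/16 · min R -1 gives -33/32
8 of 15 · RRBBBBBR · max L -17/16 · min R -33/32 gives -67/64
9 of 15 · RRBBBBBRB · max L -67/64 · min R -33/32 gives -133/128
10 of 15 · RRBBBBBRBB · max L -133/128 · min R -33/32 gives -265/256
11 of 15 · RRBBBBBRBBB · max L -265/256 · min R -33/32 gives -529/512
12 of 15 · RRBBBBBRBBBB · max L -529/512 · min R -33/32 gives -1057/1024
13 of 15 · RRBBBBBRBBBBB · max L -1057/1024 · min R -33/32 gives -2113/2048
14 of 15 · RRBBBBBRBBBBBB · max L -2113/2048 · min R -33/32 gives -4225/4096
15 of 15 · RRBBBBBRBBBBBBR · max L -2113/2048 · min R -4225/4096 gives -8451/8192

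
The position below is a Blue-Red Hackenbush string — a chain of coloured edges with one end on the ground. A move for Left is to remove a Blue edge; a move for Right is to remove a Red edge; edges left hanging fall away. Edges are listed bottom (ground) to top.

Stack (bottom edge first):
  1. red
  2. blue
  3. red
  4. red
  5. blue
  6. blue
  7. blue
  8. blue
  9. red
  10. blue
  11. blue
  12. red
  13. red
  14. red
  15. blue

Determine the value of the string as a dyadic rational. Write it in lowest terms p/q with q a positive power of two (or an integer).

-12445/16384

1 of 15 · r · max L −∞ · min R 0 => -1
2 of 15 · rb · max L -1 · min R 0 => -1/2
3 of 15 · rbr · max L -1 · min R -1/2 => -3/4
4 of 15 · rbrr · max L -1 · min R -3/4 => -7/8
5 of 15 · rbrrb · max L -7/8 · min R -3/4 => -13/16
6 of 15 · rbrrbb · max L -13/16 · min R -3/4 => -25/32
7 of 15 · rbrrbbb · max L -25/32 · min R -3/4 => -49/64
8 of 15 · rbrrbbbb · max L -49/64 · min R -3/4 => -97/128
9 of 15 · rbrrbbbbr · max L -49/64 · min R -97/128 => -195/256
10 of 15 · rbrrbbbbrb · max L -195/256 · min R -97/128 => -389/512
11 of 15 · rbrrbbbbrbb · max L -389/512 · min R -97/128 => -777/1024
12 of 15 · rbrrbbbbrbbr · max L -389/512 · min R -777/1024 => -1555/2048
13 of 15 · rbrrbbbbrbbrr · max L -389/512 · min R -1555/2048 => -3111/4096
14 of 15 · rbrrbbbbrbbrrr · max L -389/512 · min R -3111/4096 => -6223/8192
15 of 15 · rbrrbbbbrbbrrrb · max L -6223/8192 · min R -3111/4096 => -12445/16384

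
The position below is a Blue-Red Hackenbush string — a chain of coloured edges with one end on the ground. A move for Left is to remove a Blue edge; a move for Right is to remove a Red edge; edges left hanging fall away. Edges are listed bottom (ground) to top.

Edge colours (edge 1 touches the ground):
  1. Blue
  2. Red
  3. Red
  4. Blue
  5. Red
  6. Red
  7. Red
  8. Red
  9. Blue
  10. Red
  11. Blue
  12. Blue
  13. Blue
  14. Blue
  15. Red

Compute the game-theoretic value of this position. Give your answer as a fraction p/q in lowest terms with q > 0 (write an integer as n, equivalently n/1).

4285/16384

1 of 15 · B · max L 0 · min R +∞ => 1
2 of 15 · BR · max L 0 · min R 1 => 1/2
3 of 15 · BRR · max L 0 · min R 1/2 => 1/4
4 of 15 · BRRB · max L 1/4 · min R 1/2 => 3/8
5 of 15 · BRRBR · max L 1/4 · min R 3/8 => 5/16
6 of 15 · BRRBRR · max L 1/4 · min R 5/16 => 9/32
7 of 15 · BRRBRRR · max L 1/4 · min R 9/32 => 17/64
8 of 15 · BRRBRRRR · max L 1/4 · min R 17/64 => 33/128
9 of 15 · BRRBRRRRB · max L 33/128 · min R 17/64 => 67/256
10 of 15 · BRRBRRRRBR · max L 33/128 · min R 67/256 => 133/512
11 of 15 · BRRBRRRRBRB · max L 133/512 · min R 67/256 => 267/1024
12 of 15 · BRRBRRRRBRBB · max L 267/1024 · min R 67/256 => 535/2048
13 of 15 · BRRBRRRRBRBBB · max L 535/2048 · min R 67/256 => 1071/4096
14 of 15 · BRRBRRRRBRBBBB · max L 1071/4096 · min R 67/256 => 2143/8192
15 of 15 · BRRBRRRRBRBBBBR · max L 1071/4096 · min R 2143/8192 => 4285/16384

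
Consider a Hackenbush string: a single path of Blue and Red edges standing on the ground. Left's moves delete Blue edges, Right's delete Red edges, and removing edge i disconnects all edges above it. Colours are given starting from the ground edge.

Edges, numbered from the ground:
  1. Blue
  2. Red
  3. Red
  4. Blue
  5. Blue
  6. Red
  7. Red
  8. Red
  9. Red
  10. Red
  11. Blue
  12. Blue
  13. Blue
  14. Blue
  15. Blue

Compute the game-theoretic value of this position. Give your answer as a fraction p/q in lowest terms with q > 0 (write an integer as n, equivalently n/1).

6207/16384

edge 1 of 15 (Blue): { 0 | ∅ } so 1
edge 2 of 15 (Red): { 0 | 1 } so 1/2
edge 3 of 15 (Red): { 0 | 1/2; 1 } so 1/4
edge 4 of 15 (Blue): { 0; 1/4 | 1/2; 1 } so 3/8
edge 5 of 15 (Blue): { 0; 1/4; 3/8 | 1/2; 1 } so 7/16
edge 6 of 15 (Red): { 0; 1/4; 3/8 | 7/16; 1/2; 1 } so 13/32
edge 7 of 15 (Red): { 0; 1/4; 3/8 | 13/32; 7/16; 1/2; 1 } so 25/64
edge 8 of 15 (Red): { 0; 1/4; 3/8 | 25/64; 13/32; 7/16; 1/2; 1 } so 49/128
edge 9 of 15 (Red): { 0; 1/4; 3/8 | 49/128; 25/64; 13/32; 7/16; 1/2; 1 } so 97/256
edge 10 of 15 (Red): { 0; 1/4; 3/8 | 97/256; 49/128; 25/64; 13/32; 7/16; 1/2; 1 } so 193/512
edge 11 of 15 (Blue): { 0; 1/4; 3/8; 193/512 | 97/256; 49/128; 25/64; 13/32; 7/16; 1/2; 1 } so 387/1024
edge 12 of 15 (Blue): { 0; 1/4; 3/8; 193/512; 387/1024 | 97/256; 49/128; 25/64; 13/32; 7/16; 1/2; 1 } so 775/2048
edge 13 of 15 (Blue): { 0; 1/4; 3/8; 193/512; 387/1024; 775/2048 | 97/256; 49/128; 25/64; 13/32; 7/16; 1/2; 1 } so 1551/4096
edge 14 of 15 (Blue): { 0; 1/4; 3/8; 193/512; 387/1024; 775/2048; 1551/4096 | 97/256; 49/128; 25/64; 13/32; 7/16; 1/2; 1 } so 3103/8192
edge 15 of 15 (Blue): { 0; 1/4; 3/8; 193/512; 387/1024; 775/2048; 1551/4096; 3103/8192 | 97/256; 49/128; 25/64; 13/32; 7/16; 1/2; 1 } so 6207/16384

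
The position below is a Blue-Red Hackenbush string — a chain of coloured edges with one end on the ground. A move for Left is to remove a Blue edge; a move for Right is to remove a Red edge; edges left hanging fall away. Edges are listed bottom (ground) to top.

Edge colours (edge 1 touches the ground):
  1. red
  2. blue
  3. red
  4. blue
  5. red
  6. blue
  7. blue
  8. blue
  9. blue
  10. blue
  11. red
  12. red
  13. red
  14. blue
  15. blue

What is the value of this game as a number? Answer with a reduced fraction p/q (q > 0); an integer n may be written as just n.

step 1: add red to get r; options L={  } R={ 0 } → -1
step 2: add blue to get rb; options L={ -1 } R={ 0 } → -1/2
step 3: add red to get rbr; options L={ -1 } R={ -1/2, 0 } → -3/4
step 4: add blue to get rbrb; options L={ -1, -3/4 } R={ -1/2, 0 } → -5/8
step 5: add red to get rbrbr; options L={ -1, -3/4 } R={ -5/8, -1/2, 0 } → -11/16
step 6: add blue to get rbrbrb; options L={ -1, -3/4, -11/16 } R={ -5/8, -1/2, 0 } → -21/32
step 7: add blue to get rbrbrbb; options L={ -1, -3/4, -11/16, -21/32 } R={ -5/8, -1/2, 0 } → -41/64
step 8: add blue to get rbrbrbbb; options L={ -1, -3/4, -11/16, -21/32, -41/64 } R={ -5/8, -1/2, 0 } → -81/128
step 9: add blue to get rbrbrbbbb; options L={ -1, -3/4, -11/16, -21/32, -41/64, -81/128 } R={ -5/8, -1/2, 0 } → -161/256
step 10: add blue to get rbrbrbbbbb; options L={ -1, -3/4, -11/16, -21/32, -41/64, -81/128, -161/256 } R={ -5/8, -1/2, 0 } → -321/512
step 11: add red to get rbrbrbbbbbr; options L={ -1, -3/4, -11/16, -21/32, -41/64, -81/128, -161/256 } R={ -321/512, -5/8, -1/2, 0 } → -643/1024
step 12: add red to get rbrbrbbbbbrr; options L={ -1, -3/4, -11/16, -21/32, -41/64, -81/128, -161/256 } R={ -643/1024, -321/512, -5/8, -1/2, 0 } → -1287/2048
step 13: add red to get rbrbrbbbbbrrr; options L={ -1, -3/4, -11/16, -21/32, -41/64, -81/128, -161/256 } R={ -1287/2048, -643/1024, -321/512, -5/8, -1/2, 0 } → -2575/4096
step 14: add blue to get rbrbrbbbbbrrrb; options L={ -1, -3/4, -11/16, -21/32, -41/64, -81/128, -161/256, -2575/4096 } R={ -1287/2048, -643/1024, -321/512, -5/8, -1/2, 0 } → -5149/8192
step 15: add blue to get rbrbrbbbbbrrrbb; options L={ -1, -3/4, -11/16, -21/32, -41/64, -81/128, -161/256, -2575/4096, -5149/8192 } R={ -1287/2048, -643/1024, -321/512, -5/8, -1/2, 0 } → -10297/16384

-10297/16384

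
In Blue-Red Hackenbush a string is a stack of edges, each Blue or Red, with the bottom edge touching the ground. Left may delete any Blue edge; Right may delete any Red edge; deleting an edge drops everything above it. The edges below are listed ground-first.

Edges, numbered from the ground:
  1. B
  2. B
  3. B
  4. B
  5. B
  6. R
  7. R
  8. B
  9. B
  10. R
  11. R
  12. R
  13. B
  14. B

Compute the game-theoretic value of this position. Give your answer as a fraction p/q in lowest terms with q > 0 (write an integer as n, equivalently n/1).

Recurse on prefixes of the 14-edge string B B B B B R R B B R R R B B:
1 of 14 · B · max L 0 · min R +∞ -> 1
2 of 14 · BB · max L 1 · min R +∞ -> 2
3 of 14 · BBB · max L 2 · min R +∞ -> 3
4 of 14 · BBBB · max L 3 · min R +∞ -> 4
5 of 14 · BBBBB · max L 4 · min R +∞ -> 5
6 of 14 · BBBBBR · max L 4 · min R 5 -> 9/2
7 of 14 · BBBBBRR · max L 4 · min R 9/2 -> 17/4
8 of 14 · BBBBBRRB · max L 17/4 · min R 9/2 -> 35/8
9 of 14 · BBBBBRRBB · max L 35/8 · min R 9/2 -> 71/16
10 of 14 · BBBBBRRBBR · max L 35/8 · min R 71/16 -> 141/32
11 of 14 · BBBBBRRBBRR · max L 35/8 · min R 141/32 -> 281/64
12 of 14 · BBBBBRRBBRRR · max L 35/8 · min R 281/64 -> 561/128
13 of 14 · BBBBBRRBBRRRB · max L 561/128 · min R 281/64 -> 1123/256
14 of 14 · BBBBBRRBBRRRBB · max L 1123/256 · min R 281/64 -> 2247/512

2247/512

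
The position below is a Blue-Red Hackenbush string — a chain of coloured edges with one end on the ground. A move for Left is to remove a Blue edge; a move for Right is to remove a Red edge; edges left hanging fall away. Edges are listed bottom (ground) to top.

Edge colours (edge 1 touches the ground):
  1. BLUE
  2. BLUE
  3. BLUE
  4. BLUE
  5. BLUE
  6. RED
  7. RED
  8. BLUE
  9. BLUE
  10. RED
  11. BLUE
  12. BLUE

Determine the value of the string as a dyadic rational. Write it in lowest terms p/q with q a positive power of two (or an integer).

567/128

Prefix values for BLUE BLUE BLUE BLUE BLUE RED RED BLUE BLUE RED BLUE BLUE via {L|R} + simplicity:
step 1: add BLUE to get B; options L={ 0 } R={ · } → 1
step 2: add BLUE to get BB; options L={ 0 1 } R={ · } → 2
step 3: add BLUE to get BBB; options L={ 0 1 2 } R={ · } → 3
step 4: add BLUE to get BBBB; options L={ 0 1 2 3 } R={ · } → 4
step 5: add BLUE to get BBBBB; options L={ 0 1 2 3 4 } R={ · } → 5
step 6: add RED to get BBBBBR; options L={ 0 1 2 3 4 } R={ 5 } → 9/2
step 7: add RED to get BBBBBRR; options L={ 0 1 2 3 4 } R={ 9/2 5 } → 17/4
step 8: add BLUE to get BBBBBRRB; options L={ 0 1 2 3 4 17/4 } R={ 9/2 5 } → 35/8
step 9: add BLUE to get BBBBBRRBB; options L={ 0 1 2 3 4 17/4 35/8 } R={ 9/2 5 } → 71/16
step 10: add RED to get BBBBBRRBBR; options L={ 0 1 2 3 4 17/4 35/8 } R={ 71/16 9/2 5 } → 141/32
step 11: add BLUE to get BBBBBRRBBRB; options L={ 0 1 2 3 4 17/4 35/8 141/32 } R={ 71/16 9/2 5 } → 283/64
step 12: add BLUE to get BBBBBRRBBRBB; options L={ 0 1 2 3 4 17/4 35/8 141/32 283/64 } R={ 71/16 9/2 5 } → 567/128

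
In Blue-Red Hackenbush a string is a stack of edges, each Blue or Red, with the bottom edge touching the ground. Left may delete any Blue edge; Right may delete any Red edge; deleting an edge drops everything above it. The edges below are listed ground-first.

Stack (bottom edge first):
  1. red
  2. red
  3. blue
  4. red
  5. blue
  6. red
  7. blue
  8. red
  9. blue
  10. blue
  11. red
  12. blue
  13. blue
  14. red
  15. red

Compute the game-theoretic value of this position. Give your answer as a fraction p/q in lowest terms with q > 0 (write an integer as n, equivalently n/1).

step 1: add red to get r; options L={ ∅ } R={ 0 } gives -1
step 2: add red to get rr; options L={ ∅ } R={ -1 0 } gives -2
step 3: add blue to get rrb; options L={ -2 } R={ -1 0 } gives -3/2
step 4: add red to get rrbr; options L={ -2 } R={ -3/2 -1 0 } gives -7/4
step 5: add blue to get rrbrb; options L={ -2 -7/4 } R={ -3/2 -1 0 } gives -13/8
step 6: add red to get rrbrbr; options L={ -2 -7/4 } R={ -13/8 -3/2 -1 0 } gives -27/16
step 7: add blue to get rrbrbrb; options L={ -2 -7/4 -27/16 } R={ -13/8 -3/2 -1 0 } gives -53/32
step 8: add red to get rrbrbrbr; options L={ -2 -7/4 -27/16 } R={ -53/32 -13/8 -3/2 -1 0 } gives -107/64
step 9: add blue to get rrbrbrbrb; options L={ -2 -7/4 -27/16 -107/64 } R={ -53/32 -13/8 -3/2 -1 0 } gives -213/128
step 10: add blue to get rrbrbrbrbb; options L={ -2 -7/4 -27/16 -107/64 -213/128 } R={ -53/32 -13/8 -3/2 -1 0 } gives -425/256
step 11: add red to get rrbrbrbrbbr; options L={ -2 -7/4 -27/16 -107/64 -213/128 } R={ -425/256 -53/32 -13/8 -3/2 -1 0 } gives -851/512
step 12: add blue to get rrbrbrbrbbrb; options L={ -2 -7/4 -27/16 -107/64 -213/128 -851/512 } R={ -425/256 -53/32 -13/8 -3/2 -1 0 } gives -1701/1024
step 13: add blue to get rrbrbrbrbbrbb; options L={ -2 -7/4 -27/16 -107/64 -213/128 -851/512 -1701/1024 } R={ -425/256 -53/32 -13/8 -3/2 -1 0 } gives -3401/2048
step 14: add red to get rrbrbrbrbbrbbr; options L={ -2 -7/4 -27/16 -107/64 -213/128 -851/512 -1701/1024 } R={ -3401/2048 -425/256 -53/32 -13/8 -3/2 -1 0 } gives -6803/4096
step 15: add red to get rrbrbrbrbbrbbrr; options L={ -2 -7/4 -27/16 -107/64 -213/128 -851/512 -1701/1024 } R={ -6803/4096 -3401/2048 -425/256 -53/32 -13/8 -3/2 -1 0 } gives -13607/8192

-13607/8192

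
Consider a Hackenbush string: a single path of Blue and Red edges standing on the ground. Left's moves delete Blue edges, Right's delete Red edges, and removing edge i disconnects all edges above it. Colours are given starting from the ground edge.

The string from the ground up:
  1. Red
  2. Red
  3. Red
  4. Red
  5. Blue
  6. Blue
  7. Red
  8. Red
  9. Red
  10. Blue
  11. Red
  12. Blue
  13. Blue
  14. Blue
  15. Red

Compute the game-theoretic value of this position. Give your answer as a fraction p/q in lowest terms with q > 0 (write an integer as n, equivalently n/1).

-7075/2048

Recurse on prefixes of the 15-edge string Red Red Red Red Blue Blue Red Red Red Blue Red Blue Blue Blue Red:
step 1: add Red to get R; options L={ · } R={ 0 } = -1
step 2: add Red to get RR; options L={ · } R={ -1 0 } = -2
step 3: add Red to get RRR; options L={ · } R={ -2 -1 0 } = -3
step 4: add Red to get RRRR; options L={ · } R={ -3 -2 -1 0 } = -4
step 5: add Blue to get RRRRB; options L={ -4 } R={ -3 -2 -1 0 } = -7/2
step 6: add Blue to get RRRRBB; options L={ -4 -7/2 } R={ -3 -2 -1 0 } = -13/4
step 7: add Red to get RRRRBBR; options L={ -4 -7/2 } R={ -13/4 -3 -2 -1 0 } = -27/8
step 8: add Red to get RRRRBBRR; options L={ -4 -7/2 } R={ -27/8 -13/4 -3 -2 -1 0 } = -55/16
step 9: add Red to get RRRRBBRRR; options L={ -4 -7/2 } R={ -55/16 -27/8 -13/4 -3 -2 -1 0 } = -111/32
step 10: add Blue to get RRRRBBRRRB; options L={ -4 -7/2 -111/32 } R={ -55/16 -27/8 -13/4 -3 -2 -1 0 } = -221/64
step 11: add Red to get RRRRBBRRRBR; options L={ -4 -7/2 -111/32 } R={ -221/64 -55/16 -27/8 -13/4 -3 -2 -1 0 } = -443/128
step 12: add Blue to get RRRRBBRRRBRB; options L={ -4 -7/2 -111/32 -443/128 } R={ -221/64 -55/16 -27/8 -13/4 -3 -2 -1 0 } = -885/256
step 13: add Blue to get RRRRBBRRRBRBB; options L={ -4 -7/2 -111/32 -443/128 -885/256 } R={ -221/64 -55/16 -27/8 -13/4 -3 -2 -1 0 } = -1769/512
step 14: add Blue to get RRRRBBRRRBRBBB; options L={ -4 -7/2 -111/32 -443/128 -885/256 -1769/512 } R={ -221/64 -55/16 -27/8 -13/4 -3 -2 -1 0 } = -3537/1024
step 15: add Red to get RRRRBBRRRBRBBBR; options L={ -4 -7/2 -111/32 -443/128 -885/256 -1769/512 } R={ -3537/1024 -221/64 -55/16 -27/8 -13/4 -3 -2 -1 0 } = -7075/2048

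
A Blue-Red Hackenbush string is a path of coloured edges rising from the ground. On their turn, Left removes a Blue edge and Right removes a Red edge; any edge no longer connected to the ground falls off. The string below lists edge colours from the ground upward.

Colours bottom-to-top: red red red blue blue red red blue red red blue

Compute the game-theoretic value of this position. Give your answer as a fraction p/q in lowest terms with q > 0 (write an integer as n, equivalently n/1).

Recurse on prefixes of the 11-edge string red red red blue blue red red blue red red blue:
1 of 11 · r · max L −∞ · min R 0 gives -1
2 of 11 · rr · max L −∞ · min R -1 gives -2
3 of 11 · rrr · max L −∞ · min R -2 gives -3
4 of 11 · rrrb · max L -3 · min R -2 gives -5/2
5 of 11 · rrrbb · max L -5/2 · min R -2 gives -9/4
6 of 11 · rrrbbr · max L -5/2 · min R -9/4 gives -19/8
7 of 11 · rrrbbrr · max L -5/2 · min R -19/8 gives -39/16
8 of 11 · rrrbbrrb · max L -39/16 · min R -19/8 gives -77/32
9 of 11 · rrrbbrrbr · max L -39/16 · min R -77/32 gives -155/64
10 of 11 · rrrbbrrbrr · max L -39/16 · min R -155/64 gives -311/128
11 of 11 · rrrbbrrbrrb · max L -311/128 · min R -155/64 gives -621/256

-621/256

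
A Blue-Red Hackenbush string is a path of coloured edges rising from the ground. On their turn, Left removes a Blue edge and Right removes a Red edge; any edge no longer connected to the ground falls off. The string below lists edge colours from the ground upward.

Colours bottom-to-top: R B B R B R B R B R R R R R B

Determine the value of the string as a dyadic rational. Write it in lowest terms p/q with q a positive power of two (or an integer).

-5501/16384

Recurse on prefixes of the 15-edge string R B B R B R B R B R R R R R B:
val(R) = {  | 0 } gives -1
val(RB) = { -1 | 0 } gives -1/2
val(RBB) = { -1,-1/2 | 0 } gives -1/4
val(RBBR) = { -1,-1/2 | -1/4,0 } gives -3/8
val(RBBRB) = { -1,-1/2,-3/8 | -1/4,0 } gives -5/16
val(RBBRBR) = { -1,-1/2,-3/8 | -5/16,-1/4,0 } gives -11/32
val(RBBRBRB) = { -1,-1/2,-3/8,-11/32 | -5/16,-1/4,0 } gives -21/64
val(RBBRBRBR) = { -1,-1/2,-3/8,-11/32 | -21/64,-5/16,-1/4,0 } gives -43/128
val(RBBRBRBRB) = { -1,-1/2,-3/8,-11/32,-43/128 | -21/64,-5/16,-1/4,0 } gives -85/256
val(RBBRBRBRBR) = { -1,-1/2,-3/8,-11/32,-43/128 | -85/256,-21/64,-5/16,-1/4,0 } gives -171/512
val(RBBRBRBRBRR) = { -1,-1/2,-3/8,-11/32,-43/128 | -171/512,-85/256,-21/64,-5/16,-1/4,0 } gives -343/1024
val(RBBRBRBRBRRR) = { -1,-1/2,-3/8,-11/32,-43/128 | -343/1024,-171/512,-85/256,-21/64,-5/16,-1/4,0 } gives -687/2048
val(RBBRBRBRBRRRR) = { -1,-1/2,-3/8,-11/32,-43/128 | -687/2048,-343/1024,-171/512,-85/256,-21/64,-5/16,-1/4,0 } gives -1375/4096
val(RBBRBRBRBRRRRR) = { -1,-1/2,-3/8,-11/32,-43/128 | -1375/4096,-687/2048,-343/1024,-171/512,-85/256,-21/64,-5/16,-1/4,0 } gives -2751/8192
val(RBBRBRBRBRRRRRB) = { -1,-1/2,-3/8,-11/32,-43/128,-2751/8192 | -1375/4096,-687/2048,-343/1024,-171/512,-85/256,-21/64,-5/16,-1/4,0 } gives -5501/16384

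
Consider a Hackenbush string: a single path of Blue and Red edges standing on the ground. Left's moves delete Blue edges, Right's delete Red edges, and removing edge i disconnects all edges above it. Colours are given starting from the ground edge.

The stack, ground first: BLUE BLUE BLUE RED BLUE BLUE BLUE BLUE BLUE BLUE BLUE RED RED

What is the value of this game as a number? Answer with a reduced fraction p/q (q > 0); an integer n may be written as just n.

B: Left { 0 }, Right { · } → simplest 1
BB: Left { 0; 1 }, Right { · } → simplest 2
BBB: Left { 0; 1; 2 }, Right { · } → simplest 3
BBBR: Left { 0; 1; 2 }, Right { 3 } → simplest 5/2
BBBRB: Left { 0; 1; 2; 5/2 }, Right { 3 } → simplest 11/4
BBBRBB: Left { 0; 1; 2; 5/2; 11/4 }, Right { 3 } → simplest 23/8
BBBRBBB: Left { 0; 1; 2; 5/2; 11/4; 23/8 }, Right { 3 } → simplest 47/16
BBBRBBBB: Left { 0; 1; 2; 5/2; 11/4; 23/8; 47/16 }, Right { 3 } → simplest 95/32
BBBRBBBBB: Left { 0; 1; 2; 5/2; 11/4; 23/8; 47/16; 95/32 }, Right { 3 } → simplest 191/64
BBBRBBBBBB: Left { 0; 1; 2; 5/2; 11/4; 23/8; 47/16; 95/32; 191/64 }, Right { 3 } → simplest 383/128
BBBRBBBBBBB: Left { 0; 1; 2; 5/2; 11/4; 23/8; 47/16; 95/32; 191/64; 383/128 }, Right { 3 } → simplest 767/256
BBBRBBBBBBBR: Left { 0; 1; 2; 5/2; 11/4; 23/8; 47/16; 95/32; 191/64; 383/128 }, Right { 767/256; 3 } → simplest 1533/512
BBBRBBBBBBBRR: Left { 0; 1; 2; 5/2; 11/4; 23/8; 47/16; 95/32; 191/64; 383/128 }, Right { 1533/512; 767/256; 3 } → simplest 3065/1024

3065/1024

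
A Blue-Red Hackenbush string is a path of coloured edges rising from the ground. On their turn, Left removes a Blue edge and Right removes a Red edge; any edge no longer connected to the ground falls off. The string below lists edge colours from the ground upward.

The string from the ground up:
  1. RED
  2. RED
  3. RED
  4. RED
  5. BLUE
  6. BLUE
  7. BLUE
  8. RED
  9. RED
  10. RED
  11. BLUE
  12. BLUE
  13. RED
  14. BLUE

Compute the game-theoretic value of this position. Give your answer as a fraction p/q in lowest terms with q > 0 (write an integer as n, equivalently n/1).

-3301/1024

value(R) = { ∅ | 0 } → -1
value(RR) = { ∅ | -1; 0 } → -2
value(RRR) = { ∅ | -2; -1; 0 } → -3
value(RRRR) = { ∅ | -3; -2; -1; 0 } → -4
value(RRRRB) = { -4 | -3; -2; -1; 0 } → -7/2
value(RRRRBB) = { -4; -7/2 | -3; -2; -1; 0 } → -13/4
value(RRRRBBB) = { -4; -7/2; -13/4 | -3; -2; -1; 0 } → -25/8
value(RRRRBBBR) = { -4; -7/2; -13/4 | -25/8; -3; -2; -1; 0 } → -51/16
value(RRRRBBBRR) = { -4; -7/2; -13/4 | -51/16; -25/8; -3; -2; -1; 0 } → -103/32
value(RRRRBBBRRR) = { -4; -7/2; -13/4 | -103/32; -51/16; -25/8; -3; -2; -1; 0 } → -207/64
value(RRRRBBBRRRB) = { -4; -7/2; -13/4; -207/64 | -103/32; -51/16; -25/8; -3; -2; -1; 0 } → -413/128
value(RRRRBBBRRRBB) = { -4; -7/2; -13/4; -207/64; -413/128 | -103/32; -51/16; -25/8; -3; -2; -1; 0 } → -825/256
value(RRRRBBBRRRBBR) = { -4; -7/2; -13/4; -207/64; -413/128 | -825/256; -103/32; -51/16; -25/8; -3; -2; -1; 0 } → -1651/512
value(RRRRBBBRRRBBRB) = { -4; -7/2; -13/4; -207/64; -413/128; -1651/512 | -825/256; -103/32; -51/16; -25/8; -3; -2; -1; 0 } → -3301/1024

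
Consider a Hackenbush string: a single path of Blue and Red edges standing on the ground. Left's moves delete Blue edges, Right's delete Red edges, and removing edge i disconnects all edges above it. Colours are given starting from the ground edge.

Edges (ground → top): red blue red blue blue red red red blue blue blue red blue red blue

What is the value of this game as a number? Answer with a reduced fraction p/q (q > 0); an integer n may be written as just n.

-10005/16384

Prefix values for red blue red blue blue red red red blue blue blue red blue red blue via {L|R} + simplicity:
1 of 15 · r · max L −∞ · min R 0 ⇒ -1
2 of 15 · rb · max L -1 · min R 0 ⇒ -1/2
3 of 15 · rbr · max L -1 · min R -1/2 ⇒ -3/4
4 of 15 · rbrb · max L -3/4 · min R -1/2 ⇒ -5/8
5 of 15 · rbrbb · max L -5/8 · min R -1/2 ⇒ -9/16
6 of 15 · rbrbbr · max L -5/8 · min R -9/16 ⇒ -19/32
7 of 15 · rbrbbrr · max L -5/8 · min R -19/32 ⇒ -39/64
8 of 15 · rbrbbrrr · max L -5/8 · min R -39/64 ⇒ -79/128
9 of 15 · rbrbbrrrb · max L -79/128 · min R -39/64 ⇒ -157/256
10 of 15 · rbrbbrrrbb · max L -157/256 · min R -39/64 ⇒ -313/512
11 of 15 · rbrbbrrrbbb · max L -313/512 · min R -39/64 ⇒ -625/1024
12 of 15 · rbrbbrrrbbbr · max L -313/512 · min R -625/1024 ⇒ -1251/2048
13 of 15 · rbrbbrrrbbbrb · max L -1251/2048 · min R -625/1024 ⇒ -2501/4096
14 of 15 · rbrbbrrrbbbrbr · max L -1251/2048 · min R -2501/4096 ⇒ -5003/8192
15 of 15 · rbrbbrrrbbbrbrb · max L -5003/8192 · min R -2501/4096 ⇒ -10005/16384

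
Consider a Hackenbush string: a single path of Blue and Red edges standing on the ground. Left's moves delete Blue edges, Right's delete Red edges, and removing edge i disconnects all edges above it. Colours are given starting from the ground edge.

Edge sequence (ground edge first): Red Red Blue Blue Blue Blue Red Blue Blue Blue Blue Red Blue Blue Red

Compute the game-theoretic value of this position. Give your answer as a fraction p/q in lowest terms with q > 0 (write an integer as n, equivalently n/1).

Build g(s[:k]) for k = 1..15, string s = Red Red Blue Blue Blue Blue Red Blue Blue Blue Blue Red Blue Blue Red.
edge 1 of 15 (Red): {  | 0 } => -1
edge 2 of 15 (Red): {  | -1 0 } => -2
edge 3 of 15 (Blue): { -2 | -1 0 } => -3/2
edge 4 of 15 (Blue): { -2 -3/2 | -1 0 } => -5/4
edge 5 of 15 (Blue): { -2 -3/2 -5/4 | -1 0 } => -9/8
edge 6 of 15 (Blue): { -2 -3/2 -5/4 -9/8 | -1 0 } => -17/16
edge 7 of 15 (Red): { -2 -3/2 -5/4 -9/8 | -17/16 -1 0 } => -35/32
edge 8 of 15 (Blue): { -2 -3/2 -5/4 -9/8 -35/32 | -17/16 -1 0 } => -69/64
edge 9 of 15 (Blue): { -2 -3/2 -5/4 -9/8 -35/32 -69/64 | -17/16 -1 0 } => -137/128
edge 10 of 15 (Blue): { -2 -3/2 -5/4 -9/8 -35/32 -69/64 -137/128 | -17/16 -1 0 } => -273/256
edge 11 of 15 (Blue): { -2 -3/2 -5/4 -9/8 -35/32 -69/64 -137/128 -273/256 | -17/16 -1 0 } => -545/512
edge 12 of 15 (Red): { -2 -3/2 -5/4 -9/8 -35/32 -69/64 -137/128 -273/256 | -545/512 -17/16 -1 0 } => -1091/1024
edge 13 of 15 (Blue): { -2 -3/2 -5/4 -9/8 -35/32 -69/64 -137/128 -273/256 -1091/1024 | -545/512 -17/16 -1 0 } => -2181/2048
edge 14 of 15 (Blue): { -2 -3/2 -5/4 -9/8 -35/32 -69/64 -137/128 -273/256 -1091/1024 -2181/2048 | -545/512 -17/16 -1 0 } => -4361/4096
edge 15 of 15 (Red): { -2 -3/2 -5/4 -9/8 -35/32 -69/64 -137/128 -273/256 -1091/1024 -2181/2048 | -4361/4096 -545/512 -17/16 -1 0 } => -8723/8192

-8723/8192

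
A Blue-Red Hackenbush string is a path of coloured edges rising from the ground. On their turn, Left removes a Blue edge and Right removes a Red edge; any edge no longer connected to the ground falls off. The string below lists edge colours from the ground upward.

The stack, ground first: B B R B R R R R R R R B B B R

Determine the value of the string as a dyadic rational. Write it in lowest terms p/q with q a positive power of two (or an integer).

12317/8192

v(B) = { 0 |  } gives 1
v(BB) = { 0 1 |  } gives 2
v(BBR) = { 0 1 | 2 } gives 3/2
v(BBRB) = { 0 1 3/2 | 2 } gives 7/4
v(BBRBR) = { 0 1 3/2 | 7/4 2 } gives 13/8
v(BBRBRR) = { 0 1 3/2 | 13/8 7/4 2 } gives 25/16
v(BBRBRRR) = { 0 1 3/2 | 25/16 13/8 7/4 2 } gives 49/32
v(BBRBRRRR) = { 0 1 3/2 | 49/32 25/16 13/8 7/4 2 } gives 97/64
v(BBRBRRRRR) = { 0 1 3/2 | 97/64 49/32 25/16 13/8 7/4 2 } gives 193/128
v(BBRBRRRRRR) = { 0 1 3/2 | 193/128 97/64 49/32 25/16 13/8 7/4 2 } gives 385/256
v(BBRBRRRRRRR) = { 0 1 3/2 | 385/256 193/128 97/64 49/32 25/16 13/8 7/4 2 } gives 769/512
v(BBRBRRRRRRRB) = { 0 1 3/2 769/512 | 385/256 193/128 97/64 49/32 25/16 13/8 7/4 2 } gives 1539/1024
v(BBRBRRRRRRRBB) = { 0 1 3/2 769/512 1539/1024 | 385/256 193/128 97/64 49/32 25/16 13/8 7/4 2 } gives 3079/2048
v(BBRBRRRRRRRBBB) = { 0 1 3/2 769/512 1539/1024 3079/2048 | 385/256 193/128 97/64 49/32 25/16 13/8 7/4 2 } gives 6159/4096
v(BBRBRRRRRRRBBBR) = { 0 1 3/2 769/512 1539/1024 3079/2048 | 6159/4096 385/256 193/128 97/64 49/32 25/16 13/8 7/4 2 } gives 12317/8192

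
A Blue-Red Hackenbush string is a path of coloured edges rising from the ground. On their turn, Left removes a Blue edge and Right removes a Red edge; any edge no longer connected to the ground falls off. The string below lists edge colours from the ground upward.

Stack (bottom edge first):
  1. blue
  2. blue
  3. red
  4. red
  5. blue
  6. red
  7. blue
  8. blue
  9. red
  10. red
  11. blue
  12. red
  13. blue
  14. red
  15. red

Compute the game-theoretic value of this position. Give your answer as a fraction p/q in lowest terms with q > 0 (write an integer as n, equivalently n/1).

Build G(s[:k]) for k = 1..15, string s = blue blue red red blue red blue blue red red blue red blue red red.
b: Left { 0 }, Right { (no moves) } -> simplest 1
bb: Left { 0; 1 }, Right { (no moves) } -> simplest 2
bbr: Left { 0; 1 }, Right { 2 } -> simplest 3/2
bbrr: Left { 0; 1 }, Right { 3/2; 2 } -> simplest 5/4
bbrrb: Left { 0; 1; 5/4 }, Right { 3/2; 2 } -> simplest 11/8
bbrrbr: Left { 0; 1; 5/4 }, Right { 11/8; 3/2; 2 } -> simplest 21/16
bbrrbrb: Left { 0; 1; 5/4; 21/16 }, Right { 11/8; 3/2; 2 } -> simplest 43/32
bbrrbrbb: Left { 0; 1; 5/4; 21/16; 43/32 }, Right { 11/8; 3/2; 2 } -> simplest 87/64
bbrrbrbbr: Left { 0; 1; 5/4; 21/16; 43/32 }, Right { 87/64; 11/8; 3/2; 2 } -> simplest 173/128
bbrrbrbbrr: Left { 0; 1; 5/4; 21/16; 43/32 }, Right { 173/128; 87/64; 11/8; 3/2; 2 } -> simplest 345/256
bbrrbrbbrrb: Left { 0; 1; 5/4; 21/16; 43/32; 345/256 }, Right { 173/128; 87/64; 11/8; 3/2; 2 } -> simplest 691/512
bbrrbrbbrrbr: Left { 0; 1; 5/4; 21/16; 43/32; 345/256 }, Right { 691/512; 173/128; 87/64; 11/8; 3/2; 2 } -> simplest 1381/1024
bbrrbrbbrrbrb: Left { 0; 1; 5/4; 21/16; 43/32; 345/256; 1381/1024 }, Right { 691/512; 173/128; 87/64; 11/8; 3/2; 2 } -> simplest 2763/2048
bbrrbrbbrrbrbr: Left { 0; 1; 5/4; 21/16; 43/32; 345/256; 1381/1024 }, Right { 2763/2048; 691/512; 173/128; 87/64; 11/8; 3/2; 2 } -> simplest 5525/4096
bbrrbrbbrrbrbrr: Left { 0; 1; 5/4; 21/16; 43/32; 345/256; 1381/1024 }, Right { 5525/4096; 2763/2048; 691/512; 173/128; 87/64; 11/8; 3/2; 2 } -> simplest 11049/8192

11049/8192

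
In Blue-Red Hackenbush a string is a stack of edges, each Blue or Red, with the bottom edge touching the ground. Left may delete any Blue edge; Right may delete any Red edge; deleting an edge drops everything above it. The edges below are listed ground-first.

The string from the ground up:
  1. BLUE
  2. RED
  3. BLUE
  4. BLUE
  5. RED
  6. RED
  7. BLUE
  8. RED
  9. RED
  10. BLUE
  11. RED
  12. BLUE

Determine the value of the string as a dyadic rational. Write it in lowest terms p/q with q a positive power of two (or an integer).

Prefix values for BLUE RED BLUE BLUE RED RED BLUE RED RED BLUE RED BLUE via {L|R} + simplicity:
step 1: add BLUE to get B; options L={ 0 } R={ · } → 1
step 2: add RED to get BR; options L={ 0 } R={ 1 } → 1/2
step 3: add BLUE to get BRB; options L={ 0 1/2 } R={ 1 } → 3/4
step 4: add BLUE to get BRBB; options L={ 0 1/2 3/4 } R={ 1 } → 7/8
step 5: add RED to get BRBBR; options L={ 0 1/2 3/4 } R={ 7/8 1 } → 13/16
step 6: add RED to get BRBBRR; options L={ 0 1/2 3/4 } R={ 13/16 7/8 1 } → 25/32
step 7: add BLUE to get BRBBRRB; options L={ 0 1/2 3/4 25/32 } R={ 13/16 7/8 1 } → 51/64
step 8: add RED to get BRBBRRBR; options L={ 0 1/2 3/4 25/32 } R={ 51/64 13/16 7/8 1 } → 101/128
step 9: add RED to get BRBBRRBRR; options L={ 0 1/2 3/4 25/32 } R={ 101/128 51/64 13/16 7/8 1 } → 201/256
step 10: add BLUE to get BRBBRRBRRB; options L={ 0 1/2 3/4 25/32 201/256 } R={ 101/128 51/64 13/16 7/8 1 } → 403/512
step 11: add RED to get BRBBRRBRRBR; options L={ 0 1/2 3/4 25/32 201/256 } R={ 403/512 101/128 51/64 13/16 7/8 1 } → 805/1024
step 12: add BLUE to get BRBBRRBRRBRB; options L={ 0 1/2 3/4 25/32 201/256 805/1024 } R={ 403/512 101/128 51/64 13/16 7/8 1 } → 1611/2048

1611/2048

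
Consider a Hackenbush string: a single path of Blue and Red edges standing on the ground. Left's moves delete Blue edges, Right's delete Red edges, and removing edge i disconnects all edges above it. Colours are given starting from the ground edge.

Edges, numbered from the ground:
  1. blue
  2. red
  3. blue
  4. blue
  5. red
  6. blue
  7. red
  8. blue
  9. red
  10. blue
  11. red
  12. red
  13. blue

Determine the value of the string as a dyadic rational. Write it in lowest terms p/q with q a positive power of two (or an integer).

Recurse on prefixes of the 13-edge string blue red blue blue red blue red blue red blue red red blue:
b: Left { 0 }, Right { · } — simplest 1
br: Left { 0 }, Right { 1 } — simplest 1/2
brb: Left { 0 1/2 }, Right { 1 } — simplest 3/4
brbb: Left { 0 1/2 3/4 }, Right { 1 } — simplest 7/8
brbbr: Left { 0 1/2 3/4 }, Right { 7/8 1 } — simplest 13/16
brbbrb: Left { 0 1/2 3/4 13/16 }, Right { 7/8 1 } — simplest 27/32
brbbrbr: Left { 0 1/2 3/4 13/16 }, Right { 27/32 7/8 1 } — simplest 53/64
brbbrbrb: Left { 0 1/2 3/4 13/16 53/64 }, Right { 27/32 7/8 1 } — simplest 107/128
brbbrbrbr: Left { 0 1/2 3/4 13/16 53/64 }, Right { 107/128 27/32 7/8 1 } — simplest 213/256
brbbrbrbrb: Left { 0 1/2 3/4 13/16 53/64 213/256 }, Right { 107/128 27/32 7/8 1 } — simplest 427/512
brbbrbrbrbr: Left { 0 1/2 3/4 13/16 53/64 213/256 }, Right { 427/512 107/128 27/32 7/8 1 } — simplest 853/1024
brbbrbrbrbrr: Left { 0 1/2 3/4 13/16 53/64 213/256 }, Right { 853/1024 427/512 107/128 27/32 7/8 1 } — simplest 1705/2048
brbbrbrbrbrrb: Left { 0 1/2 3/4 13/16 53/64 213/256 1705/2048 }, Right { 853/1024 427/512 107/128 27/32 7/8 1 } — simplest 3411/4096

3411/4096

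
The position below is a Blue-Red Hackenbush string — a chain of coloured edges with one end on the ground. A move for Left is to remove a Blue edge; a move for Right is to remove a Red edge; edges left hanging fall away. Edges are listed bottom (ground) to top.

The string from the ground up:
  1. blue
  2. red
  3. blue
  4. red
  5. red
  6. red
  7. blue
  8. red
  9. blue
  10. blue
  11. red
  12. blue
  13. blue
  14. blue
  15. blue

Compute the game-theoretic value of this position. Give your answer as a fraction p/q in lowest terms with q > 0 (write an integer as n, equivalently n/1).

8927/16384

Recurse on prefixes of the 15-edge string blue red blue red red red blue red blue blue red blue blue blue blue:
b: Left { 0 }, Right { (no moves) } so simplest 1
br: Left { 0 }, Right { 1 } so simplest 1/2
brb: Left { 0,1/2 }, Right { 1 } so simplest 3/4
brbr: Left { 0,1/2 }, Right { 3/4,1 } so simplest 5/8
brbrr: Left { 0,1/2 }, Right { 5/8,3/4,1 } so simplest 9/16
brbrrr: Left { 0,1/2 }, Right { 9/16,5/8,3/4,1 } so simplest 17/32
brbrrrb: Left { 0,1/2,17/32 }, Right { 9/16,5/8,3/4,1 } so simplest 35/64
brbrrrbr: Left { 0,1/2,17/32 }, Right { 35/64,9/16,5/8,3/4,1 } so simplest 69/128
brbrrrbrb: Left { 0,1/2,17/32,69/128 }, Right { 35/64,9/16,5/8,3/4,1 } so simplest 139/256
brbrrrbrbb: Left { 0,1/2,17/32,69/128,139/256 }, Right { 35/64,9/16,5/8,3/4,1 } so simplest 279/512
brbrrrbrbbr: Left { 0,1/2,17/32,69/128,139/256 }, Right { 279/512,35/64,9/16,5/8,3/4,1 } so simplest 557/1024
brbrrrbrbbrb: Left { 0,1/2,17/32,69/128,139/256,557/1024 }, Right { 279/512,35/64,9/16,5/8,3/4,1 } so simplest 1115/2048
brbrrrbrbbrbb: Left { 0,1/2,17/32,69/128,139/256,557/1024,1115/2048 }, Right { 279/512,35/64,9/16,5/8,3/4,1 } so simplest 2231/4096
brbrrrbrbbrbbb: Left { 0,1/2,17/32,69/128,139/256,557/1024,1115/2048,2231/4096 }, Right { 279/512,35/64,9/16,5/8,3/4,1 } so simplest 4463/8192
brbrrrbrbbrbbbb: Left { 0,1/2,17/32,69/128,139/256,557/1024,1115/2048,2231/4096,4463/8192 }, Right { 279/512,35/64,9/16,5/8,3/4,1 } so simplest 8927/16384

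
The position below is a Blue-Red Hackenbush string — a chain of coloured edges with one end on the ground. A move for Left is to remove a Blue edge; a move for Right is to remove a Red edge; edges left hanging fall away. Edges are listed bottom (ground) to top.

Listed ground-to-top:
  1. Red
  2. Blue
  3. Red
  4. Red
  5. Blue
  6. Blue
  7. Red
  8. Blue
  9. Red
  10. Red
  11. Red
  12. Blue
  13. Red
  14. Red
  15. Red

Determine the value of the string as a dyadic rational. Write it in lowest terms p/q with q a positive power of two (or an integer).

-13039/16384

G_1 [R]  L=[none]  R=[0]  = -1
G_2 [RB]  L=[-1]  R=[0]  = -1/2
G_3 [RBR]  L=[-1]  R=[-1/2,0]  = -3/4
G_4 [RBRR]  L=[-1]  R=[-3/4,-1/2,0]  = -7/8
G_5 [RBRRB]  L=[-1,-7/8]  R=[-3/4,-1/2,0]  = -13/16
G_6 [RBRRBB]  L=[-1,-7/8,-13/16]  R=[-3/4,-1/2,0]  = -25/32
G_7 [RBRRBBR]  L=[-1,-7/8,-13/16]  R=[-25/32,-3/4,-1/2,0]  = -51/64
G_8 [RBRRBBRB]  L=[-1,-7/8,-13/16,-51/64]  R=[-25/32,-3/4,-1/2,0]  = -101/128
G_9 [RBRRBBRBR]  L=[-1,-7/8,-13/16,-51/64]  R=[-101/128,-25/32,-3/4,-1/2,0]  = -203/256
G_10 [RBRRBBRBRR]  L=[-1,-7/8,-13/16,-51/64]  R=[-203/256,-101/128,-25/32,-3/4,-1/2,0]  = -407/512
G_11 [RBRRBBRBRRR]  L=[-1,-7/8,-13/16,-51/64]  R=[-407/512,-203/256,-101/128,-25/32,-3/4,-1/2,0]  = -815/1024
G_12 [RBRRBBRBRRRB]  L=[-1,-7/8,-13/16,-51/64,-815/1024]  R=[-407/512,-203/256,-101/128,-25/32,-3/4,-1/2,0]  = -1629/2048
G_13 [RBRRBBRBRRRBR]  L=[-1,-7/8,-13/16,-51/64,-815/1024]  R=[-1629/2048,-407/512,-203/256,-101/128,-25/32,-3/4,-1/2,0]  = -3259/4096
G_14 [RBRRBBRBRRRBRR]  L=[-1,-7/8,-13/16,-51/64,-815/1024]  R=[-3259/4096,-1629/2048,-407/512,-203/256,-101/128,-25/32,-3/4,-1/2,0]  = -6519/8192
G_15 [RBRRBBRBRRRBRRR]  L=[-1,-7/8,-13/16,-51/64,-815/1024]  R=[-6519/8192,-3259/4096,-1629/2048,-407/512,-203/256,-101/128,-25/32,-3/4,-1/2,0]  = -13039/16384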